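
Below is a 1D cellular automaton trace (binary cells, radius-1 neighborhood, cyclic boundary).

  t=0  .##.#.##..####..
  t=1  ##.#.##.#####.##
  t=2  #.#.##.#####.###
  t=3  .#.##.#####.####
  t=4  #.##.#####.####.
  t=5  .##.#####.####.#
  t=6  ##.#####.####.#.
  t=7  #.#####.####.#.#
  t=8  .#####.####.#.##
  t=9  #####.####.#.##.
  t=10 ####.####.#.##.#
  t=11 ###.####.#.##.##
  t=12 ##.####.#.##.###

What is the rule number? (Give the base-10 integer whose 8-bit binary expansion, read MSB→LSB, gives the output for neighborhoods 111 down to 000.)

187

  ### -> #   bit 7 = 1  t=0,i=11
  ##. -> .   bit 6 = 0  t=0,i=2
  #.# -> #   bit 5 = 1  t=0,i=3
  #.. -> #   bit 4 = 1  t=0,i=8
  .## -> #   bit 3 = 1  t=0,i=1
  .#. -> .   bit 2 = 0  t=0,i=4
  ..# -> #   bit 1 = 1  t=0,i=0
  ... -> #   bit 0 = 1  t=0,i=15
  bits 10111011 = 187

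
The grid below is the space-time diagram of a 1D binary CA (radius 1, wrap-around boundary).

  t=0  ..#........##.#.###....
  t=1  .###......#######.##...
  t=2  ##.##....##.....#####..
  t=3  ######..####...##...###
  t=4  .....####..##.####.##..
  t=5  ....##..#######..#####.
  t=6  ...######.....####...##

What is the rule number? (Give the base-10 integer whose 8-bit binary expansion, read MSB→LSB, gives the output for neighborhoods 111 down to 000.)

  ### -> .   bit 7 = 0  t=0,i=17
  ##. -> #   bit 6 = 1  t=0,i=12
  #.# -> #   bit 5 = 1  t=0,i=13
  #.. -> #   bit 4 = 1  t=0,i=3
  .## -> #   bit 3 = 1  t=0,i=11
  .#. -> #   bit 2 = 1  t=0,i=2
  ..# -> #   bit 1 = 1  t=0,i=1
  ... -> .   bit 0 = 0  t=0,i=0
  bits 01111110 = 126

126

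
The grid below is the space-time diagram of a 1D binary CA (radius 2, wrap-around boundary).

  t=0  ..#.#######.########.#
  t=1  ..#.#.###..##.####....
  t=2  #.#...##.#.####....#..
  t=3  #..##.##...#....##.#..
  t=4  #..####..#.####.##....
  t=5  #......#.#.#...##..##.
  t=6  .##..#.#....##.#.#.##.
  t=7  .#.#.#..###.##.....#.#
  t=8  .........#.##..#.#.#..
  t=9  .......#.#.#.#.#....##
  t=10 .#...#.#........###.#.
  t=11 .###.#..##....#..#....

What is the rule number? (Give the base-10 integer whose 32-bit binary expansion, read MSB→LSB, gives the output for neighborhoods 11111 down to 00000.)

2328060274

  [31] ##### => #  t=0,i=6
  [30] ####. => .  t=0,i=9
  [29] ###.# => .  t=0,i=10
  [28] ###.. => .  t=1,i=8
  [27] ##.## => #  t=0,i=11
  [26] ##.#. => .  t=0,i=20
  [25] ##..# => #  t=1,i=9
  [24] ##... => .  t=1,i=18
  [23] #.### => #  t=0,i=4
  [22] #.##. => #  t=3,i=6
  [21] #.#.# => .  t=1,i=4
  [20] #.#.. => .  t=0,i=21
  [19] #..## => .  t=1,i=10
  [18] #..#. => .  t=0,i=1
  [17] #...# => #  t=2,i=4
  [16] #.... => #  t=1,i=19
  [15] .#### => .  t=0,i=5
  [14] .###. => #  t=1,i=7
  [13] .##.# => #  t=1,i=12
  [12] .##.. => .  t=3,i=7
  [11] .#.## => .  t=0,i=3
  [10] .#.#. => .  t=1,i=3
  [9] .#..# => .  t=0,i=0
  [8] .#... => #  t=2,i=3
  [7] ..### => .  t=4,i=3
  [6] ..##. => #  t=1,i=11
  [5] ..#.# => #  t=0,i=2
  [4] ..#.. => #  t=2,i=19
  [3] ...## => .  t=2,i=5
  [2] ...#. => .  t=1,i=1
  [1] ....# => #  t=1,i=0
  [0] ..... => .  t=1,i=20
  bits 10001010110000110110000101110010 = 2328060274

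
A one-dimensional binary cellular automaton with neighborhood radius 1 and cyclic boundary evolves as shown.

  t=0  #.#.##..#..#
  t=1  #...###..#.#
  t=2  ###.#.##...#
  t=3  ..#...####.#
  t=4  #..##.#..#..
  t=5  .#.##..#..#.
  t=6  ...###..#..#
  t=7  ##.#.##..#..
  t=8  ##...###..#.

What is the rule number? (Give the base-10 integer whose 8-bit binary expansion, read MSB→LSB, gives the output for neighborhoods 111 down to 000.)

89

  nb ###: next=.  (t=1,i=5, bit7=0)
  nb ##.: next=#  (t=0,i=0, bit6=1)
  nb #.#: next=.  (t=0,i=1, bit5=0)
  nb #..: next=#  (t=0,i=6, bit4=1)
  nb .##: next=#  (t=0,i=4, bit3=1)
  nb .#.: next=.  (t=0,i=2, bit2=0)
  nb ..#: next=.  (t=0,i=7, bit1=0)
  nb ...: next=#  (t=1,i=2, bit0=1)
  bits 01011001 = 89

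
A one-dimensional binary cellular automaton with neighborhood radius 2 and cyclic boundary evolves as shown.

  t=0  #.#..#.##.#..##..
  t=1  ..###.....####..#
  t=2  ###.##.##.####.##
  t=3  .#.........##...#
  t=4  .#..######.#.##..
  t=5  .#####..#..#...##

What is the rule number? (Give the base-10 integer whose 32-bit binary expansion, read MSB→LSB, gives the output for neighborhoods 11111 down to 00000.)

1363051219

  #####|.  b31=0 t=2,i=0
  ####.|#  b30=1 t=1,i=12
  ###.#|.  b29=0 t=2,i=2
  ###..|#  b28=1 t=1,i=4
  ##.##|.  b27=0 t=2,i=3
  ##.#.|.  b26=0 t=0,i=9
  ##..#|.  b25=0 t=0,i=15
  ##...|#  b24=1 t=1,i=5
  #.###|.  b23=0 t=2,i=10
  #.##.|.  b22=0 t=0,i=7
  #.#.#|#  b21=1 t=4,i=11
  #.#..|#  b20=1 t=0,i=2
  #..##|#  b19=1 t=0,i=12
  #..#.|#  b18=1 t=0,i=4
  #...#|#  b17=1 t=3,i=14
  #....|.  b16=0 t=1,i=6
  .####|#  b15=1 t=1,i=11
  .###.|.  b14=0 t=1,i=3
  .##.#|.  b13=0 t=0,i=8
  .##..|.  b12=0 t=0,i=14
  .#.##|.  b11=0 t=0,i=6
  .#.#.|.  b10=0 t=0,i=1
  .#..#|#  b9=1 t=0,i=3
  .#...|.  b8=0 t=3,i=2
  ..###|#  b7=1 t=1,i=2
  ..##.|#  b6=1 t=0,i=13
  ..#.#|.  b5=0 t=0,i=0
  ..#..|#  b4=1 t=1,i=16
  ...##|.  b3=0 t=1,i=9
  ...#.|.  b2=0 t=3,i=15
  ....#|#  b1=1 t=1,i=8
  .....|#  b0=1 t=1,i=7
  bits 01010001001111101000001011010011 = 1363051219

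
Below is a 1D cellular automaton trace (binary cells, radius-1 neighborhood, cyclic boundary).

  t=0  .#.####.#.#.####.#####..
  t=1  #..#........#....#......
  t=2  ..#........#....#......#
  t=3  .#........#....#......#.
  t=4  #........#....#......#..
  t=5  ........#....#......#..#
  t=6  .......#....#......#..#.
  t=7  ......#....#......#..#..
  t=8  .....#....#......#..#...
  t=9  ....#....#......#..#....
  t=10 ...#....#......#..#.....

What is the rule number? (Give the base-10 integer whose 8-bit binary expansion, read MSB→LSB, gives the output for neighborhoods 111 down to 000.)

  ###|.  b7=0 t=0,i=4
  ##.|.  b6=0 t=0,i=6
  #.#|.  b5=0 t=0,i=2
  #..|.  b4=0 t=0,i=22
  .##|#  b3=1 t=0,i=3
  .#.|.  b2=0 t=0,i=1
  ..#|#  b1=1 t=0,i=0
  ...|.  b0=0 t=0,i=23
  bits 00001010 = 10

10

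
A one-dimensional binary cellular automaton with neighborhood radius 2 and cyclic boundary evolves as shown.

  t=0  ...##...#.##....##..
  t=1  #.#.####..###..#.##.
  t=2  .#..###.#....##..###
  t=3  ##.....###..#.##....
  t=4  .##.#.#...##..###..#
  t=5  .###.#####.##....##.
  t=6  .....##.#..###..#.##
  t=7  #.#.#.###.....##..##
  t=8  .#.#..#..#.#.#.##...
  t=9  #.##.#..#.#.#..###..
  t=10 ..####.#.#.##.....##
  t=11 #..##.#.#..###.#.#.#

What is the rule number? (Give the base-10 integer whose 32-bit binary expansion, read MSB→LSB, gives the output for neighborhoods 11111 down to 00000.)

1205253389

  [31] ##### => .  t=5,i=7
  [30] ####. => #  t=1,i=6
  [29] ###.# => .  t=2,i=6
  [28] ###.. => .  t=1,i=7
  [27] ##.## => .  t=5,i=4
  [26] ##.#. => #  t=1,i=19
  [25] ##..# => #  t=1,i=8
  [24] ##... => #  t=0,i=5
  [23] #.### => #  t=1,i=4
  [22] #.##. => #  t=0,i=10
  [21] #.#.# => .  t=1,i=0
  [20] #.#.. => #  t=2,i=1
  [19] #..## => .  t=1,i=9
  [18] #..#. => #  t=1,i=14
  [17] #...# => #  t=0,i=6
  [16] #.... => .  t=0,i=13
  [15] .#### => #  t=1,i=5
  [14] .###. => .  t=1,i=11
  [13] .##.# => #  t=1,i=18
  [12] .##.. => #  t=0,i=4
  [11] .#.## => .  t=0,i=9
  [10] .#.#. => #  t=1,i=1
  [9] .#..# => .  t=2,i=2
  [8] .#... => #  t=2,i=9
  [7] ..### => .  t=1,i=10
  [6] ..##. => .  t=0,i=3
  [5] ..#.# => .  t=0,i=8
  [4] ..#.. => .  t=8,i=6
  [3] ...## => #  t=0,i=2
  [2] ...#. => #  t=0,i=7
  [1] ....# => .  t=0,i=1
  [0] ..... => #  t=0,i=0
  bits 01000111110101101011010100001101 = 1205253389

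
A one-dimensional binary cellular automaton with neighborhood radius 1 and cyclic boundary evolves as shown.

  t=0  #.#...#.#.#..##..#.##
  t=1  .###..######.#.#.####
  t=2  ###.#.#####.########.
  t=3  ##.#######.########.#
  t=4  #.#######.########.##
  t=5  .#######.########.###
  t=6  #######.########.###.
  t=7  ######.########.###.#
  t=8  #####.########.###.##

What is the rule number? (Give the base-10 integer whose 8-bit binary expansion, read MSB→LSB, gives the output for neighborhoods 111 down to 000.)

188

  nb ###: next=#  (t=0,i=20, bit7=1)
  nb ##.: next=.  (t=0,i=0, bit6=0)
  nb #.#: next=#  (t=0,i=1, bit5=1)
  nb #..: next=#  (t=0,i=3, bit4=1)
  nb .##: next=#  (t=0,i=13, bit3=1)
  nb .#.: next=#  (t=0,i=2, bit2=1)
  nb ..#: next=.  (t=0,i=5, bit1=0)
  nb ...: next=.  (t=0,i=4, bit0=0)
  bits 10111100 = 188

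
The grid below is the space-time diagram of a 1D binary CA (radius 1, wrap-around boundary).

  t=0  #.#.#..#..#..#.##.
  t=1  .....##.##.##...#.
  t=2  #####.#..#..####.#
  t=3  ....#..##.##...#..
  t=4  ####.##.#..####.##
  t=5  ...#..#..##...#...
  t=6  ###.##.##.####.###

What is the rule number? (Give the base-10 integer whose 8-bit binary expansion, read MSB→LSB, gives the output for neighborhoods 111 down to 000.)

  ###|.  b7=0 t=2,i=0
  ##.|#  b6=1 t=0,i=16
  #.#|.  b5=0 t=0,i=1
  #..|#  b4=1 t=0,i=5
  .##|.  b3=0 t=0,i=15
  .#.|.  b2=0 t=0,i=0
  ..#|#  b1=1 t=0,i=6
  ...|#  b0=1 t=1,i=0
  bits 01010011 = 83

83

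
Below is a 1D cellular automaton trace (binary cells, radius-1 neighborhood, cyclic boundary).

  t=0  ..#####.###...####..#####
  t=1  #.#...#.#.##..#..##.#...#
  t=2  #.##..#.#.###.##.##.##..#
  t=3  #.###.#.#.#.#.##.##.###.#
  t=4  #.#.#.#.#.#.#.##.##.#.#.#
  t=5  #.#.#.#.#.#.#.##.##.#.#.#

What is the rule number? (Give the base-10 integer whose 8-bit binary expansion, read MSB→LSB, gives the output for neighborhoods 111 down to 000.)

92

  [7] ### => .  t=0,i=3
  [6] ##. => #  t=0,i=6
  [5] #.# => .  t=0,i=7
  [4] #.. => #  t=0,i=0
  [3] .## => #  t=0,i=2
  [2] .#. => #  t=1,i=2
  [1] ..# => .  t=0,i=1
  [0] ... => .  t=0,i=12
  bits 01011100 = 92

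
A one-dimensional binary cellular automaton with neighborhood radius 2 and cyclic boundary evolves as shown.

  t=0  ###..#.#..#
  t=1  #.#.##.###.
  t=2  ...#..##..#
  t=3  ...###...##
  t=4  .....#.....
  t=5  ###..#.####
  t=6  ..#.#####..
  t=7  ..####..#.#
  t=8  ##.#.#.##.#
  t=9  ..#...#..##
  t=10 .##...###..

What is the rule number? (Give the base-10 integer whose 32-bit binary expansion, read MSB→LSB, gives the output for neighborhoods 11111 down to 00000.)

  [31] ##### => .  t=5,i=0
  [30] ####. => .  t=0,i=1
  [29] ###.# => .  t=1,i=9
  [28] ###.. => #  t=0,i=2
  [27] ##.## => #  t=1,i=6
  [26] ##.#. => #  t=1,i=10
  [25] ##..# => .  t=0,i=3
  [24] ##... => .  t=3,i=0
  [23] #.### => #  t=1,i=7
  [22] #.##. => .  t=1,i=4
  [21] #.#.# => .  t=1,i=0
  [20] #.#.. => #  t=0,i=7
  [19] #..## => #  t=0,i=9
  [18] #..#. => #  t=0,i=4
  [17] #...# => .  t=2,i=1
  [16] #.... => #  t=4,i=7
  [15] .#### => #  t=0,i=0
  [14] .###. => .  t=1,i=8
  [13] .##.# => .  t=1,i=5
  [12] .##.. => .  t=2,i=7
  [11] .#.## => #  t=1,i=3
  [10] .#.#. => .  t=0,i=6
  [9] .#..# => #  t=0,i=8
  [8] .#... => .  t=2,i=0
  [7] ..### => .  t=0,i=10
  [6] ..##. => .  t=2,i=6
  [5] ..#.# => #  t=0,i=5
  [4] ..#.. => #  t=2,i=3
  [3] ...## => .  t=3,i=2
  [2] ...#. => .  t=2,i=2
  [1] ....# => .  t=4,i=3
  [0] ..... => #  t=4,i=0
  bits 00011100100111011000101000110001 = 480086577

480086577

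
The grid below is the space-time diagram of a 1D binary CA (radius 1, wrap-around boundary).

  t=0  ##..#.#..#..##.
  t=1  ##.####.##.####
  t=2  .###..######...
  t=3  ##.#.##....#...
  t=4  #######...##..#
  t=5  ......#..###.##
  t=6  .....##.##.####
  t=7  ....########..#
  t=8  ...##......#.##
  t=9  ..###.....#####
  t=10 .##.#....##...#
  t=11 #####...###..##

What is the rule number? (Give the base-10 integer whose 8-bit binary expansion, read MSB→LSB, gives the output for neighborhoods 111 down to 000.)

  nb ###: next=.  (t=1,i=0, bit7=0)
  nb ##.: next=#  (t=0,i=1, bit6=1)
  nb #.#: next=#  (t=0,i=5, bit5=1)
  nb #..: next=.  (t=0,i=2, bit4=0)
  nb .##: next=#  (t=0,i=0, bit3=1)
  nb .#.: next=#  (t=0,i=4, bit2=1)
  nb ..#: next=#  (t=0,i=3, bit1=1)
  nb ...: next=.  (t=2,i=13, bit0=0)
  bits 01101110 = 110

110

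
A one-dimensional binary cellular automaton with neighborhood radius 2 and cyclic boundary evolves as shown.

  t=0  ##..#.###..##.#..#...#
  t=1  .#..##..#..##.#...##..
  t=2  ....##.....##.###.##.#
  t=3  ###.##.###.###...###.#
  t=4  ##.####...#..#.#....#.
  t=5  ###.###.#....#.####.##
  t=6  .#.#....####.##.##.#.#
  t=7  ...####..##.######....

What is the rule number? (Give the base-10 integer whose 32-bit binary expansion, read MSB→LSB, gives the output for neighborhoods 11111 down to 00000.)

1481881955

  ##### -> .   bit 31 = 0  t=5,i=0
  ####. -> #   bit 30 = 1  t=3,i=1
  ###.# -> .   bit 29 = 0  t=2,i=16
  ###.. -> #   bit 28 = 1  t=0,i=1
  ##.## -> #   bit 27 = 1  t=2,i=13
  ##.#. -> .   bit 26 = 0  t=0,i=13
  ##..# -> .   bit 25 = 0  t=0,i=2
  ##... -> .   bit 24 = 0  t=1,i=20
  #.### -> .   bit 23 = 0  t=0,i=6
  #.##. -> #   bit 22 = 1  t=2,i=18
  #.#.# -> .   bit 21 = 0  t=6,i=1
  #.#.. -> #   bit 20 = 1  t=0,i=14
  #..## -> .   bit 19 = 0  t=0,i=10
  #..#. -> .   bit 18 = 0  t=0,i=3
  #...# -> #   bit 17 = 1  t=0,i=19
  #.... -> #   bit 16 = 1  t=2,i=1
  .#### -> #   bit 15 = 1  t=3,i=0
  .###. -> .   bit 14 = 0  t=0,i=0
  .##.# -> #   bit 13 = 1  t=0,i=12
  .##.. -> #   bit 12 = 1  t=1,i=5
  .#.## -> #   bit 11 = 1  t=0,i=5
  .#.#. -> .   bit 10 = 0  t=4,i=14
  .#..# -> .   bit 9 = 0  t=0,i=15
  .#... -> #   bit 8 = 1  t=0,i=18
  ..### -> .   bit 7 = 0  t=0,i=21
  ..##. -> #   bit 6 = 1  t=0,i=11
  ..#.# -> #   bit 5 = 1  t=0,i=4
  ..#.. -> .   bit 4 = 0  t=0,i=17
  ...## -> .   bit 3 = 0  t=0,i=20
  ...#. -> .   bit 2 = 0  t=1,i=0
  ....# -> #   bit 1 = 1  t=2,i=2
  ..... -> #   bit 0 = 1  t=2,i=8
  bits 01011000010100111011100101100011 = 1481881955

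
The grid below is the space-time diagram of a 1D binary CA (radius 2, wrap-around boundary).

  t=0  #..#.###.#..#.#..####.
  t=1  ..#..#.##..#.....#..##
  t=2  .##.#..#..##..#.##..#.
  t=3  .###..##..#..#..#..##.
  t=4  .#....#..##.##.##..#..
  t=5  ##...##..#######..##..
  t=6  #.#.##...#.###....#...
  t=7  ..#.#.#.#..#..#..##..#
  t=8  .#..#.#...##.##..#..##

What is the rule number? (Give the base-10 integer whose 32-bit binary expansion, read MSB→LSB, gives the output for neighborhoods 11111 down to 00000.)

2917408989

  #####|#  b31=1 t=5,i=11
  ####.|.  b30=0 t=0,i=19
  ###.#|#  b29=1 t=0,i=7
  ###..|.  b28=0 t=3,i=3
  ##.##|#  b27=1 t=4,i=11
  ##.#.|#  b26=1 t=0,i=8
  ##..#|.  b25=0 t=1,i=0
  ##...|#  b24=1 t=5,i=2
  #.###|#  b23=1 t=0,i=5
  #.##.|#  b22=1 t=1,i=7
  #.#.#|#  b21=1 t=6,i=2
  #.#..|.  b20=0 t=0,i=0
  #..##|.  b19=0 t=0,i=16
  #..#.|#  b18=1 t=0,i=2
  #...#|.  b17=0 t=4,i=21
  #....|.  b16=0 t=1,i=13
  .####|.  b15=0 t=0,i=18
  .###.|.  b14=0 t=0,i=6
  .##.#|#  b13=1 t=2,i=2
  .##..|.  b12=0 t=1,i=8
  .#.##|.  b11=0 t=0,i=4
  .#.#.|.  b10=0 t=0,i=13
  .#..#|.  b9=0 t=0,i=1
  .#...|.  b8=0 t=1,i=12
  ..###|#  b7=1 t=0,i=17
  ..##.|#  b6=1 t=1,i=20
  ..#.#|.  b5=0 t=0,i=3
  ..#..|#  b4=1 t=1,i=2
  ...##|#  b3=1 t=5,i=4
  ...#.|#  b2=1 t=1,i=16
  ....#|.  b1=0 t=1,i=15
  .....|#  b0=1 t=1,i=14
  bits 10101101111001000010000011011101 = 2917408989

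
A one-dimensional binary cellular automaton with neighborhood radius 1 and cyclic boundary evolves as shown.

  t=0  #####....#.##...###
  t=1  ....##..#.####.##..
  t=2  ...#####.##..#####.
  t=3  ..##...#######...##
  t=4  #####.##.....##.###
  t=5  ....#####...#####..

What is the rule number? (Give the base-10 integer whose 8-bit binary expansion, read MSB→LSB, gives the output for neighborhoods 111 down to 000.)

  nb ###: next=.  (t=0,i=0, bit7=0)
  nb ##.: next=#  (t=0,i=4, bit6=1)
  nb #.#: next=#  (t=0,i=10, bit5=1)
  nb #..: next=#  (t=0,i=5, bit4=1)
  nb .##: next=#  (t=0,i=11, bit3=1)
  nb .#.: next=.  (t=0,i=9, bit2=0)
  nb ..#: next=#  (t=0,i=8, bit1=1)
  nb ...: next=.  (t=0,i=6, bit0=0)
  bits 01111010 = 122

122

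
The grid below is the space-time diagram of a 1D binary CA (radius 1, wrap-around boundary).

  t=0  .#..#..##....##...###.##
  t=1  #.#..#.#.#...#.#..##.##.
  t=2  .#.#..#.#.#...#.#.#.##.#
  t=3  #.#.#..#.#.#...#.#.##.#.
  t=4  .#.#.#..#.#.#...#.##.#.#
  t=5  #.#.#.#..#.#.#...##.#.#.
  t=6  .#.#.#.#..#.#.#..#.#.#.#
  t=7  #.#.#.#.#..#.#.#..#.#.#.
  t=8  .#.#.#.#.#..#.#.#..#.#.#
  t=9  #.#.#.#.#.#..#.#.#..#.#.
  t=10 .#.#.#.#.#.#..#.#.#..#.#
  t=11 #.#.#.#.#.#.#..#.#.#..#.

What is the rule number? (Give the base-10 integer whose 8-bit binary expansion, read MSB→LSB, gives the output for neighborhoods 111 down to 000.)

184

  nb ###: next=#  (t=0,i=19, bit7=1)
  nb ##.: next=.  (t=0,i=8, bit6=0)
  nb #.#: next=#  (t=0,i=0, bit5=1)
  nb #..: next=#  (t=0,i=2, bit4=1)
  nb .##: next=#  (t=0,i=7, bit3=1)
  nb .#.: next=.  (t=0,i=1, bit2=0)
  nb ..#: next=.  (t=0,i=3, bit1=0)
  nb ...: next=.  (t=0,i=10, bit0=0)
  bits 10111000 = 184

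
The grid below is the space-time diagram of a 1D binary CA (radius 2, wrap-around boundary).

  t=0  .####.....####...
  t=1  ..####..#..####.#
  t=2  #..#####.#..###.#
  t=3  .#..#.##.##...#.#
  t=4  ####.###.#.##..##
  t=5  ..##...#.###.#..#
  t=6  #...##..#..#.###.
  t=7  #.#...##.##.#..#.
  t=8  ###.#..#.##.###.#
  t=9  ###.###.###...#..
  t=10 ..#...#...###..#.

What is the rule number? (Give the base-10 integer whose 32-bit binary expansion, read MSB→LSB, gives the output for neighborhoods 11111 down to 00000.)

  nb #####: next=.  (t=2,i=5, bit31=0)
  nb ####.: next=#  (t=0,i=3, bit30=1)
  nb ###.#: next=#  (t=1,i=14, bit29=1)
  nb ###..: next=#  (t=0,i=4, bit28=1)
  nb ##.##: next=.  (t=2,i=15, bit27=0)
  nb ##.#.: next=.  (t=1,i=15, bit26=0)
  nb ##..#: next=#  (t=1,i=6, bit25=1)
  nb ##...: next=#  (t=0,i=5, bit24=1)
  nb #.###: next=.  (t=4,i=5, bit23=0)
  nb #.##.: next=#  (t=2,i=16, bit22=1)
  nb #.#.#: next=#  (t=3,i=16, bit21=1)
  nb #.#..: next=#  (t=1,i=16, bit20=1)
  nb #..##: next=.  (t=1,i=1, bit19=0)
  nb #..#.: next=#  (t=1,i=7, bit18=1)
  nb #...#: next=#  (t=3,i=12, bit17=1)
  nb #....: next=.  (t=0,i=6, bit16=0)
  nb .####: next=#  (t=0,i=2, bit15=1)
  nb .###.: next=.  (t=2,i=13, bit14=0)
  nb .##.#: next=#  (t=3,i=7, bit13=1)
  nb .##..: next=.  (t=2,i=0, bit12=0)
  nb .#.##: next=#  (t=3,i=5, bit11=1)
  nb .#.#.: next=#  (t=3,i=0, bit10=1)
  nb .#..#: next=#  (t=1,i=0, bit9=1)
  nb .#...: next=.  (t=6,i=1, bit8=0)
  nb ..###: next=.  (t=0,i=1, bit7=0)
  nb ..##.: next=.  (t=5,i=2, bit6=0)
  nb ..#.#: next=.  (t=3,i=4, bit5=0)
  nb ..#..: next=.  (t=1,i=8, bit4=0)
  nb ...##: next=.  (t=0,i=0, bit3=0)
  nb ...#.: next=.  (t=3,i=13, bit2=0)
  nb ....#: next=#  (t=0,i=8, bit1=1)
  nb .....: next=.  (t=0,i=7, bit0=0)
  bits 01110011011101101010111000000010 = 1937157634

1937157634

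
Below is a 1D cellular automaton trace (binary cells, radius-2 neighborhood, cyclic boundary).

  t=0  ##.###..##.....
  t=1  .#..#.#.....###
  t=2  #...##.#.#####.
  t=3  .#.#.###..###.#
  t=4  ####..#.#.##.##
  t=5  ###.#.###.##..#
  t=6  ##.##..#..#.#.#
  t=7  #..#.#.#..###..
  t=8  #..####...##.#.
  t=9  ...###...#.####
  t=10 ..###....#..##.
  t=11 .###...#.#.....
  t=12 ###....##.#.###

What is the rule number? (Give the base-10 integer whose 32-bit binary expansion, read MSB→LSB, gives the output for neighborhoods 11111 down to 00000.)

  nb #####: next=#  (t=2,i=11, bit31=1)
  nb ####.: next=#  (t=2,i=12, bit30=1)
  nb ###.#: next=.  (t=1,i=14, bit29=0)
  nb ###..: next=.  (t=0,i=5, bit28=0)
  nb ##.##: next=.  (t=0,i=2, bit27=0)
  nb ##.#.: next=#  (t=1,i=0, bit26=1)
  nb ##..#: next=#  (t=0,i=6, bit25=1)
  nb ##...: next=.  (t=0,i=10, bit24=0)
  nb #.###: next=.  (t=0,i=3, bit23=0)
  nb #.##.: next=#  (t=4,i=10, bit22=1)
  nb #.#.#: next=#  (t=2,i=7, bit21=1)
  nb #.#..: next=.  (t=1,i=1, bit20=0)
  nb #..##: next=.  (t=0,i=7, bit19=0)
  nb #..#.: next=.  (t=1,i=3, bit18=0)
  nb #...#: next=.  (t=2,i=2, bit17=0)
  nb #....: next=.  (t=0,i=11, bit16=0)
  nb .####: next=#  (t=2,i=10, bit15=1)
  nb .###.: next=#  (t=0,i=4, bit14=1)
  nb .##.#: next=#  (t=0,i=1, bit13=1)
  nb .##..: next=.  (t=0,i=9, bit12=0)
  nb .#.##: next=.  (t=2,i=8, bit11=0)
  nb .#.#.: next=#  (t=1,i=5, bit10=1)
  nb .#..#: next=.  (t=1,i=2, bit9=0)
  nb .#...: next=#  (t=1,i=7, bit8=1)
  nb ..###: next=#  (t=1,i=12, bit7=1)
  nb ..##.: next=.  (t=0,i=0, bit6=0)
  nb ..#.#: next=#  (t=1,i=4, bit5=1)
  nb ..#..: next=#  (t=6,i=7, bit4=1)
  nb ...##: next=#  (t=0,i=14, bit3=1)
  nb ...#.: next=.  (t=9,i=8, bit2=0)
  nb ....#: next=#  (t=0,i=13, bit1=1)
  nb .....: next=#  (t=0,i=12, bit0=1)
  bits 11000110011000001110010110111011 = 3328239035

3328239035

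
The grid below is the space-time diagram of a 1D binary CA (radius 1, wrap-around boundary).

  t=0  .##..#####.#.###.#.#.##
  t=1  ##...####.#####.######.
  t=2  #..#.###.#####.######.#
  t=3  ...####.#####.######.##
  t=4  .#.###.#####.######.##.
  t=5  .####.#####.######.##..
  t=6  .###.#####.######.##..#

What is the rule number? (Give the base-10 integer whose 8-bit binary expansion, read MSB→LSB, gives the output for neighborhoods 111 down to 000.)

  [7] ### => #  t=0,i=6
  [6] ##. => .  t=0,i=2
  [5] #.# => #  t=0,i=0
  [4] #.. => .  t=0,i=3
  [3] .## => #  t=0,i=1
  [2] .#. => #  t=0,i=11
  [1] ..# => .  t=0,i=4
  [0] ... => #  t=1,i=3
  bits 10101101 = 173

173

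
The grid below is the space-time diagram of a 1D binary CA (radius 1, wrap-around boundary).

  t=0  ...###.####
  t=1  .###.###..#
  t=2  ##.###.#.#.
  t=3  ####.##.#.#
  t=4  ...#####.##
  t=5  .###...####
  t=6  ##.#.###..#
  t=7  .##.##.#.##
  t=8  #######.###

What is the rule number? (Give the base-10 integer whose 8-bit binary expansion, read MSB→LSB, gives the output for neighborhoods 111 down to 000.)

  ### -> .   bit 7 = 0  t=0,i=4
  ##. -> #   bit 6 = 1  t=0,i=5
  #.# -> #   bit 5 = 1  t=0,i=6
  #.. -> .   bit 4 = 0  t=0,i=0
  .## -> #   bit 3 = 1  t=0,i=3
  .#. -> .   bit 2 = 0  t=1,i=10
  ..# -> #   bit 1 = 1  t=0,i=2
  ... -> #   bit 0 = 1  t=0,i=1
  bits 01101011 = 107

107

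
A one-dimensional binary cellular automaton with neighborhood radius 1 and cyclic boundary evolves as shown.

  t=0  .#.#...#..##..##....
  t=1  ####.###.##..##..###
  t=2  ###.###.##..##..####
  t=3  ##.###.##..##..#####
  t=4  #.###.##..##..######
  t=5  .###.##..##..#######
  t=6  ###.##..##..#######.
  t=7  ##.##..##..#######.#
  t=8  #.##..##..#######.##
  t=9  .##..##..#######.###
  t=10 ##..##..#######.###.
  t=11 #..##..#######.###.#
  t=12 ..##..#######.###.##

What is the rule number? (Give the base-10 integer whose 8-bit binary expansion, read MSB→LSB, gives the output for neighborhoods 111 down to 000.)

175

  nb ###: next=#  (t=1,i=0, bit7=1)
  nb ##.: next=.  (t=0,i=11, bit6=0)
  nb #.#: next=#  (t=0,i=2, bit5=1)
  nb #..: next=.  (t=0,i=4, bit4=0)
  nb .##: next=#  (t=0,i=10, bit3=1)
  nb .#.: next=#  (t=0,i=1, bit2=1)
  nb ..#: next=#  (t=0,i=0, bit1=1)
  nb ...: next=#  (t=0,i=5, bit0=1)
  bits 10101111 = 175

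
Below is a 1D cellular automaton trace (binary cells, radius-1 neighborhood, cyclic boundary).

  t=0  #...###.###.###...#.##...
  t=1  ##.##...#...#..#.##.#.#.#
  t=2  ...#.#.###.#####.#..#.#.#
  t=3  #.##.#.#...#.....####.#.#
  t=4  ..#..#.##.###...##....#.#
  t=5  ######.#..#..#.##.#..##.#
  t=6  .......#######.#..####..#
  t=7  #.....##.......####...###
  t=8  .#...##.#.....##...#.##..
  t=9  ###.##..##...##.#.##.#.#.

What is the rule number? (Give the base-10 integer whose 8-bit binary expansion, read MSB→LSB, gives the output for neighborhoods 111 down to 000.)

30

  ### -> .   bit 7 = 0  t=0,i=5
  ##. -> .   bit 6 = 0  t=0,i=6
  #.# -> .   bit 5 = 0  t=0,i=7
  #.. -> #   bit 4 = 1  t=0,i=1
  .## -> #   bit 3 = 1  t=0,i=4
  .#. -> #   bit 2 = 1  t=0,i=0
  ..# -> #   bit 1 = 1  t=0,i=3
  ... -> .   bit 0 = 0  t=0,i=2
  bits 00011110 = 30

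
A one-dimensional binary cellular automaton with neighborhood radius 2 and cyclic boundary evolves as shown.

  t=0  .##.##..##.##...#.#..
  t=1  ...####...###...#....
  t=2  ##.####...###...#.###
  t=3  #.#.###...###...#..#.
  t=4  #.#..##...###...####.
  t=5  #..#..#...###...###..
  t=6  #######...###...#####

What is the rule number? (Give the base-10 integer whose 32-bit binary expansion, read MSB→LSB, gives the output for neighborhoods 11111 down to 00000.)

  ##### -> .   bit 31 = 0  t=2,i=20
  ####. -> #   bit 30 = 1  t=1,i=5
  ###.# -> .   bit 29 = 0  t=2,i=1
  ###.. -> #   bit 28 = 1  t=1,i=6
  ##.## -> #   bit 27 = 1  t=0,i=3
  ##.#. -> .   bit 26 = 0  t=4,i=20
  ##..# -> #   bit 25 = 1  t=0,i=6
  ##... -> .   bit 24 = 0  t=0,i=13
  #.### -> .   bit 23 = 0  t=2,i=3
  #.##. -> #   bit 22 = 1  t=0,i=4
  #.#.# -> #   bit 21 = 1  t=3,i=0
  #.#.. -> .   bit 20 = 0  t=0,i=18
  #..## -> .   bit 19 = 0  t=0,i=7
  #..#. -> #   bit 18 = 1  t=3,i=18
  #...# -> .   bit 17 = 0  t=0,i=14
  #.... -> #   bit 16 = 1  t=1,i=18
  .#### -> #   bit 15 = 1  t=1,i=4
  .###. -> #   bit 14 = 1  t=1,i=11
  .##.# -> .   bit 13 = 0  t=0,i=2
  .##.. -> #   bit 12 = 1  t=0,i=5
  .#.## -> .   bit 11 = 0  t=2,i=17
  .#.#. -> .   bit 10 = 0  t=0,i=17
  .#..# -> #   bit 9 = 1  t=3,i=17
  .#... -> .   bit 8 = 0  t=0,i=19
  ..### -> #   bit 7 = 1  t=1,i=3
  ..##. -> .   bit 6 = 0  t=0,i=1
  ..#.# -> #   bit 5 = 1  t=0,i=16
  ..#.. -> #   bit 4 = 1  t=1,i=16
  ...## -> .   bit 3 = 0  t=0,i=0
  ...#. -> .   bit 2 = 0  t=0,i=15
  ....# -> #   bit 1 = 1  t=1,i=1
  ..... -> #   bit 0 = 1  t=1,i=0
  bits 01011010011001011101001010110011 = 1516622515

1516622515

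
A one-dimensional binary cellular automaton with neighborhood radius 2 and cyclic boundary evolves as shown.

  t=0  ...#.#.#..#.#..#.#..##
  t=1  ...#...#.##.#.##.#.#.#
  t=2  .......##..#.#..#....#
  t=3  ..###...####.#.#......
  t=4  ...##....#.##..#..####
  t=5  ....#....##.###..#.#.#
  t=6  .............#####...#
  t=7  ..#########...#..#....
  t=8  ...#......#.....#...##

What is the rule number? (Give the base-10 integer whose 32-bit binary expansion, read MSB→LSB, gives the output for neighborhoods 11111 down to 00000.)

  [31] ##### => .  t=6,i=15
  [30] ####. => .  t=3,i=10
  [29] ###.# => #  t=3,i=11
  [28] ###.. => #  t=3,i=4
  [27] ##.## => .  t=5,i=11
  [26] ##.#. => #  t=1,i=11
  [25] ##..# => #  t=2,i=9
  [24] ##... => .  t=0,i=0
  [23] #.### => .  t=5,i=12
  [22] #.##. => .  t=1,i=9
  [21] #.#.# => .  t=0,i=5
  [20] #.#.. => #  t=0,i=7
  [19] #..## => #  t=0,i=19
  [18] #..#. => #  t=0,i=9
  [17] #...# => .  t=0,i=1
  [16] #.... => .  t=2,i=1
  [15] .#### => #  t=3,i=9
  [14] .###. => #  t=3,i=3
  [13] .##.# => .  t=1,i=10
  [12] .##.. => #  t=0,i=21
  [11] .#.## => #  t=1,i=8
  [10] .#.#. => .  t=0,i=4
  [9] .#..# => .  t=0,i=8
  [8] .#... => .  t=1,i=0
  [7] ..### => .  t=3,i=2
  [6] ..##. => .  t=0,i=20
  [5] ..#.# => #  t=0,i=3
  [4] ..#.. => .  t=1,i=3
  [3] ...## => .  t=2,i=6
  [2] ...#. => .  t=0,i=2
  [1] ....# => .  t=2,i=5
  [0] ..... => #  t=2,i=2
  bits 00110110000111001101100000100001 = 907860001

907860001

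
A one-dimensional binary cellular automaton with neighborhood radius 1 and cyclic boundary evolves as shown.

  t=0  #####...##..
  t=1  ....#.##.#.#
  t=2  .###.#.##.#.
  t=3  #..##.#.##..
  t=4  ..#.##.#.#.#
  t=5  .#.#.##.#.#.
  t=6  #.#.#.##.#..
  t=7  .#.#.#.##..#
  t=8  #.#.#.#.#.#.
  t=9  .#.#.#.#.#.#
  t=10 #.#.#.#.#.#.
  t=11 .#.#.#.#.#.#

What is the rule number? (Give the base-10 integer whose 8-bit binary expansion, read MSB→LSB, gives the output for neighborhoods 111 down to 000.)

99

  ###|.  b7=0 t=0,i=1
  ##.|#  b6=1 t=0,i=4
  #.#|#  b5=1 t=1,i=5
  #..|.  b4=0 t=0,i=5
  .##|.  b3=0 t=0,i=0
  .#.|.  b2=0 t=1,i=4
  ..#|#  b1=1 t=0,i=7
  ...|#  b0=1 t=0,i=6
  bits 01100011 = 99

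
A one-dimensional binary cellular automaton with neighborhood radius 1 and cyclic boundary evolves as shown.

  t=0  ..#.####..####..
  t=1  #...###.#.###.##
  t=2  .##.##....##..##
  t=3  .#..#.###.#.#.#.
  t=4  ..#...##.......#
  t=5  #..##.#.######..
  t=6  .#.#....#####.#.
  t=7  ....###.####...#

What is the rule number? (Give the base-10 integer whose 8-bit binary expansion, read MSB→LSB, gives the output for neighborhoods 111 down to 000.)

153

  ###|#  b7=1 t=0,i=5
  ##.|.  b6=0 t=0,i=7
  #.#|.  b5=0 t=0,i=3
  #..|#  b4=1 t=0,i=8
  .##|#  b3=1 t=0,i=4
  .#.|.  b2=0 t=0,i=2
  ..#|.  b1=0 t=0,i=1
  ...|#  b0=1 t=0,i=0
  bits 10011001 = 153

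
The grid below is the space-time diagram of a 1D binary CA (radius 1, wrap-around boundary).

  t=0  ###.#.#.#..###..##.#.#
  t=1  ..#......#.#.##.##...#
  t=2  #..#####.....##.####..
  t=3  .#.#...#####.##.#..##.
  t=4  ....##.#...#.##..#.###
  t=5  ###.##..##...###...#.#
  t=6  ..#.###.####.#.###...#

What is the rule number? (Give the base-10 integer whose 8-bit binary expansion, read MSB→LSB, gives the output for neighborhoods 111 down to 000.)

89

  ###|.  b7=0 t=0,i=0
  ##.|#  b6=1 t=0,i=2
  #.#|.  b5=0 t=0,i=3
  #..|#  b4=1 t=0,i=9
  .##|#  b3=1 t=0,i=11
  .#.|.  b2=0 t=0,i=4
  ..#|.  b1=0 t=0,i=10
  ...|#  b0=1 t=1,i=4
  bits 01011001 = 89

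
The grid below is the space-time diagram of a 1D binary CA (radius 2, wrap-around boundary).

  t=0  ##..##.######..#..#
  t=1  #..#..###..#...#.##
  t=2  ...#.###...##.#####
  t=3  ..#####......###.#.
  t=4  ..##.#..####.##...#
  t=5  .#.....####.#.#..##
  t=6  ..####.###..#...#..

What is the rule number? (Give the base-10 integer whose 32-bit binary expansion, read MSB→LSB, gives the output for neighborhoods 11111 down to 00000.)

  ##### -> .   bit 31 = 0  t=0,i=9
  ####. -> #   bit 30 = 1  t=0,i=11
  ###.# -> .   bit 29 = 0  t=3,i=15
  ###.. -> .   bit 28 = 0  t=0,i=1
  ##.## -> #   bit 27 = 1  t=0,i=6
  ##.#. -> .   bit 26 = 0  t=3,i=16
  ##..# -> .   bit 25 = 0  t=0,i=2
  ##... -> .   bit 24 = 0  t=2,i=0
  #.### -> #   bit 23 = 1  t=0,i=7
  #.##. -> .   bit 22 = 0  t=4,i=13
  #.#.# -> #   bit 21 = 1  t=5,i=12
  #.#.. -> .   bit 20 = 0  t=3,i=17
  #..## -> #   bit 19 = 1  t=0,i=3
  #..#. -> .   bit 18 = 0  t=0,i=14
  #...# -> .   bit 17 = 0  t=1,i=13
  #.... -> #   bit 16 = 1  t=3,i=8
  .#### -> #   bit 15 = 1  t=0,i=8
  .###. -> #   bit 14 = 1  t=0,i=0
  .##.# -> .   bit 13 = 0  t=0,i=5
  .##.. -> #   bit 12 = 1  t=4,i=14
  .#.## -> #   bit 11 = 1  t=1,i=16
  .#.#. -> .   bit 10 = 0  t=5,i=13
  .#..# -> .   bit 9 = 0  t=0,i=16
  .#... -> #   bit 8 = 1  t=1,i=12
  ..### -> #   bit 7 = 1  t=0,i=18
  ..##. -> .   bit 6 = 0  t=0,i=4
  ..#.# -> #   bit 5 = 1  t=1,i=15
  ..#.. -> #   bit 4 = 1  t=0,i=15
  ...## -> .   bit 3 = 0  t=2,i=10
  ...#. -> #   bit 2 = 1  t=1,i=14
  ....# -> #   bit 1 = 1  t=3,i=11
  ..... -> #   bit 0 = 1  t=3,i=9
  bits 01001000101010011101100110110111 = 1219090871

1219090871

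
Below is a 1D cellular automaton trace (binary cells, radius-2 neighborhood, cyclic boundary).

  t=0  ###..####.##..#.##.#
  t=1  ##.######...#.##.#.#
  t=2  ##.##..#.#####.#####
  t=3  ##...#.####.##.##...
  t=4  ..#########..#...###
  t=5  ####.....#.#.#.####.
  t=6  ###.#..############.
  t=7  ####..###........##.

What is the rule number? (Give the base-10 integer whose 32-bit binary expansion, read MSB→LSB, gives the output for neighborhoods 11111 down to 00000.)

  ##### -> .   bit 31 = 0  t=1,i=5
  ####. -> #   bit 30 = 1  t=0,i=1
  ###.# -> #   bit 29 = 1  t=0,i=8
  ###.. -> .   bit 28 = 0  t=0,i=2
  ##.## -> .   bit 27 = 0  t=0,i=9
  ##.#. -> #   bit 26 = 1  t=1,i=16
  ##..# -> #   bit 25 = 1  t=0,i=3
  ##... -> #   bit 24 = 1  t=1,i=9
  #.### -> #   bit 23 = 1  t=0,i=19
  #.##. -> .   bit 22 = 0  t=0,i=10
  #.#.# -> #   bit 21 = 1  t=1,i=17
  #.#.. -> .   bit 20 = 0  t=6,i=4
  #..## -> #   bit 19 = 1  t=0,i=4
  #..#. -> .   bit 18 = 0  t=0,i=13
  #...# -> #   bit 17 = 1  t=1,i=10
  #.... -> .   bit 16 = 0  t=5,i=5
  .#### -> #   bit 15 = 1  t=0,i=0
  .###. -> #   bit 14 = 1  t=1,i=0
  .##.# -> #   bit 13 = 1  t=0,i=17
  .##.. -> .   bit 12 = 0  t=0,i=11
  .#.## -> #   bit 11 = 1  t=0,i=15
  .#.#. -> #   bit 10 = 1  t=5,i=10
  .#..# -> .   bit 9 = 0  t=6,i=5
  .#... -> .   bit 8 = 0  t=4,i=14
  ..### -> #   bit 7 = 1  t=0,i=5
  ..##. -> .   bit 6 = 0  t=3,i=0
  ..#.# -> #   bit 5 = 1  t=0,i=14
  ..#.. -> #   bit 4 = 1  t=4,i=13
  ...## -> #   bit 3 = 1  t=3,i=19
  ...#. -> #   bit 2 = 1  t=1,i=11
  ....# -> #   bit 1 = 1  t=5,i=7
  ..... -> .   bit 0 = 0  t=5,i=6
  bits 01100111101010101110110010111110 = 1739254974

1739254974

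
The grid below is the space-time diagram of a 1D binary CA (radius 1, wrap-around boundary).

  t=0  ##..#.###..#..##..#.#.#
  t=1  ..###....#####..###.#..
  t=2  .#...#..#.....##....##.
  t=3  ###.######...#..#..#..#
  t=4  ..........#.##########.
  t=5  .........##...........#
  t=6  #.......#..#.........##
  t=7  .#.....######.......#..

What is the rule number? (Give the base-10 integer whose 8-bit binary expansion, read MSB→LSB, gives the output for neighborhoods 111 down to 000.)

  nb ###: next=.  (t=0,i=0, bit7=0)
  nb ##.: next=.  (t=0,i=1, bit6=0)
  nb #.#: next=.  (t=0,i=5, bit5=0)
  nb #..: next=#  (t=0,i=2, bit4=1)
  nb .##: next=.  (t=0,i=6, bit3=0)
  nb .#.: next=#  (t=0,i=4, bit2=1)
  nb ..#: next=#  (t=0,i=3, bit1=1)
  nb ...: next=.  (t=1,i=0, bit0=0)
  bits 00010110 = 22

22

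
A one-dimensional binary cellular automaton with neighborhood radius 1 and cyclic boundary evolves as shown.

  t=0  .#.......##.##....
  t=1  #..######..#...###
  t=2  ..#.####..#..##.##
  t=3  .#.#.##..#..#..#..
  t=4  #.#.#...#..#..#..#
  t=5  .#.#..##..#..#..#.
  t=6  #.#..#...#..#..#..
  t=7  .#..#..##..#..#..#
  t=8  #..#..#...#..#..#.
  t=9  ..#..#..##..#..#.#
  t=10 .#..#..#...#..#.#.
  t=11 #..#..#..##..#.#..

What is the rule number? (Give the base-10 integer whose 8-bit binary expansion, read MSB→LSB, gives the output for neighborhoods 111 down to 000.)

  [7] ### => #  t=1,i=4
  [6] ##. => .  t=0,i=10
  [5] #.# => #  t=0,i=11
  [4] #.. => .  t=0,i=2
  [3] .## => .  t=0,i=9
  [2] .#. => .  t=0,i=1
  [1] ..# => #  t=0,i=0
  [0] ... => #  t=0,i=3
  bits 10100011 = 163

163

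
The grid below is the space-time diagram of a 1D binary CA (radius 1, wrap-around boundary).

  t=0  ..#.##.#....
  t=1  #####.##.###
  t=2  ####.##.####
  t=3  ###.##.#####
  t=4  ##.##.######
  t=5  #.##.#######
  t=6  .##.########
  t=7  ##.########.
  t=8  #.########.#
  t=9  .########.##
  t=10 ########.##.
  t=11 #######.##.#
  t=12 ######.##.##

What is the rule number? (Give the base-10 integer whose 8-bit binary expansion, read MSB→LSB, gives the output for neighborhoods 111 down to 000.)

175

  [7] ### => #  t=1,i=0
  [6] ##. => .  t=0,i=5
  [5] #.# => #  t=0,i=3
  [4] #.. => .  t=0,i=8
  [3] .## => #  t=0,i=4
  [2] .#. => #  t=0,i=2
  [1] ..# => #  t=0,i=1
  [0] ... => #  t=0,i=0
  bits 10101111 = 175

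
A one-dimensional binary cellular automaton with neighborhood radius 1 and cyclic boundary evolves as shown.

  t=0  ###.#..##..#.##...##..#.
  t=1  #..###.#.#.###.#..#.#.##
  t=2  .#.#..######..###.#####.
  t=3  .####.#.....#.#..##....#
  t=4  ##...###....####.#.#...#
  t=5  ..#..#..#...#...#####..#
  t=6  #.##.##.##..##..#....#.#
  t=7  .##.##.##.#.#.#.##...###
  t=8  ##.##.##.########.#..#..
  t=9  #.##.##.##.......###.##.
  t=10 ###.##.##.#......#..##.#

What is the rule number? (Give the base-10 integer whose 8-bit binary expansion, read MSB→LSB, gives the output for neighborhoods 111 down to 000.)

60

  ###|.  b7=0 t=0,i=1
  ##.|.  b6=0 t=0,i=2
  #.#|#  b5=1 t=0,i=3
  #..|#  b4=1 t=0,i=5
  .##|#  b3=1 t=0,i=0
  .#.|#  b2=1 t=0,i=4
  ..#|.  b1=0 t=0,i=6
  ...|.  b0=0 t=0,i=16
  bits 00111100 = 60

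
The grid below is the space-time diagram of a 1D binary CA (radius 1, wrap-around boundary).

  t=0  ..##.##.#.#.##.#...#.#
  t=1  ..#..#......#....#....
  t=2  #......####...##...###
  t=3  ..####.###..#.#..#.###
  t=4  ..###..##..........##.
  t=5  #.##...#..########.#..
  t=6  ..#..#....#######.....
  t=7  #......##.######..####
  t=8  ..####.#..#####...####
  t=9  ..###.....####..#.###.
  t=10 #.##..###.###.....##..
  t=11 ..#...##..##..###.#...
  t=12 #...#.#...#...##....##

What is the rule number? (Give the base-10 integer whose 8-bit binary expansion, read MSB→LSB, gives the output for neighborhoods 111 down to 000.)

  [7] ### => #  t=2,i=8
  [6] ##. => .  t=0,i=3
  [5] #.# => .  t=0,i=4
  [4] #.. => .  t=0,i=0
  [3] .## => #  t=0,i=2
  [2] .#. => .  t=0,i=8
  [1] ..# => .  t=0,i=1
  [0] ... => #  t=0,i=17
  bits 10001001 = 137

137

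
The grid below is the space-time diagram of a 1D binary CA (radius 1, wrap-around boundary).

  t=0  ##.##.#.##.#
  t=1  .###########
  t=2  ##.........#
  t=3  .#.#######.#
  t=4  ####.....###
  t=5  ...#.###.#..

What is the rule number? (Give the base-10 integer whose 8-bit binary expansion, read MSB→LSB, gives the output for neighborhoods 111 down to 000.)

  ###|.  b7=0 t=0,i=0
  ##.|#  b6=1 t=0,i=1
  #.#|#  b5=1 t=0,i=2
  #..|.  b4=0 t=2,i=2
  .##|#  b3=1 t=0,i=3
  .#.|#  b2=1 t=0,i=6
  ..#|.  b1=0 t=2,i=10
  ...|#  b0=1 t=2,i=3
  bits 01101101 = 109

109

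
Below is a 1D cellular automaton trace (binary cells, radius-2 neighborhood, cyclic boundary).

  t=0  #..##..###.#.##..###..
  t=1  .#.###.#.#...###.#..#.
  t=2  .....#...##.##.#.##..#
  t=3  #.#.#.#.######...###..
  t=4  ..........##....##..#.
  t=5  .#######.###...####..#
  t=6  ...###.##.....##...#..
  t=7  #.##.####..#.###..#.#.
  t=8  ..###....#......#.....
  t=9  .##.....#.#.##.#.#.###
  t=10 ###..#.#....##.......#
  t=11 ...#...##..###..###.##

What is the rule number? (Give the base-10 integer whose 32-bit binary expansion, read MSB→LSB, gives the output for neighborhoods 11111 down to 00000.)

  [31] ##### => #  t=3,i=10
  [30] ####. => .  t=3,i=12
  [29] ###.# => #  t=0,i=9
  [28] ###.. => .  t=0,i=19
  [27] ##.## => #  t=2,i=11
  [26] ##.#. => .  t=0,i=10
  [25] ##..# => #  t=0,i=5
  [24] ##... => .  t=3,i=14
  [23] #.### => .  t=1,i=3
  [22] #.##. => #  t=0,i=13
  [21] #.#.# => .  t=0,i=11
  [20] #.#.. => #  t=1,i=9
  [19] #..## => .  t=0,i=2
  [18] #..#. => .  t=0,i=21
  [17] #...# => .  t=1,i=11
  [16] #.... => .  t=2,i=1
  [15] .#### => .  t=3,i=9
  [14] .###. => .  t=0,i=8
  [13] .##.# => #  t=2,i=10
  [12] .##.. => #  t=0,i=4
  [11] .#.## => .  t=0,i=12
  [10] .#.#. => .  t=1,i=8
  [9] .#..# => #  t=0,i=1
  [8] .#... => #  t=1,i=10
  [7] ..### => #  t=0,i=7
  [6] ..##. => #  t=0,i=3
  [5] ..#.# => .  t=1,i=1
  [4] ..#.. => .  t=0,i=0
  [3] ...## => #  t=1,i=12
  [2] ...#. => #  t=2,i=4
  [1] ....# => .  t=2,i=3
  [0] ..... => #  t=2,i=2
  bits 10101010010100000011001111001101 = 2857382861

2857382861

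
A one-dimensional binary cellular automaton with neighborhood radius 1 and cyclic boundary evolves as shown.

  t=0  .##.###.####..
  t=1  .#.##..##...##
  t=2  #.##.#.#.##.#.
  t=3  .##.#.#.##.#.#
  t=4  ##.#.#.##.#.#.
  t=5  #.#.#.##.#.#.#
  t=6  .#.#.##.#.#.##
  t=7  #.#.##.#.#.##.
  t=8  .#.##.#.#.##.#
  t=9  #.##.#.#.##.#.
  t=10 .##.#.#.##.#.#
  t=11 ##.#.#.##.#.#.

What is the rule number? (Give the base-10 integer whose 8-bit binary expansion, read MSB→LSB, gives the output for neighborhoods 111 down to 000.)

  nb ###: next=.  (t=0,i=5, bit7=0)
  nb ##.: next=.  (t=0,i=2, bit6=0)
  nb #.#: next=#  (t=0,i=3, bit5=1)
  nb #..: next=#  (t=0,i=12, bit4=1)
  nb .##: next=#  (t=0,i=1, bit3=1)
  nb .#.: next=.  (t=1,i=1, bit2=0)
  nb ..#: next=.  (t=0,i=0, bit1=0)
  nb ...: next=#  (t=0,i=13, bit0=1)
  bits 00111001 = 57

57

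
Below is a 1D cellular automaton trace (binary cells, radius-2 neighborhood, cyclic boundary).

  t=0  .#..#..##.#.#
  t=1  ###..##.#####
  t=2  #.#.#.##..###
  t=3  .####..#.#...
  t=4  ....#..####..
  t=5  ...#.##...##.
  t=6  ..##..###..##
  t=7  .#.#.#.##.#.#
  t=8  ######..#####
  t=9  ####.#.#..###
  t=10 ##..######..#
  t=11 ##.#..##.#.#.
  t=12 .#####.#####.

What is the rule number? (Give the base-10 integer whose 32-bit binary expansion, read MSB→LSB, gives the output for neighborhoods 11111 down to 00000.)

  #####|#  b31=1 t=1,i=0
  ####.|.  b30=0 t=1,i=1
  ###.#|.  b29=0 t=2,i=0
  ###..|#  b28=1 t=1,i=2
  ##.##|#  b27=1 t=1,i=7
  ##.#.|#  b26=1 t=0,i=9
  ##..#|.  b25=0 t=1,i=3
  ##...|#  b24=1 t=4,i=11
  #.###|.  b23=0 t=1,i=8
  #.##.|.  b22=0 t=2,i=6
  #.#.#|#  b21=1 t=0,i=10
  #.#..|#  b20=1 t=0,i=1
  #..##|#  b19=1 t=0,i=6
  #..#.|.  b18=0 t=0,i=3
  #...#|#  b17=1 t=5,i=8
  #....|.  b16=0 t=3,i=11
  .####|.  b15=0 t=1,i=9
  .###.|#  b14=1 t=6,i=7
  .##.#|#  b13=1 t=0,i=8
  .##..|#  b12=1 t=2,i=7
  .#.##|.  b11=0 t=2,i=5
  .#.#.|#  b10=1 t=0,i=0
  .#..#|#  b9=1 t=0,i=2
  .#...|#  b8=1 t=3,i=10
  ..###|.  b7=0 t=2,i=10
  ..##.|.  b6=0 t=0,i=7
  ..#.#|#  b5=1 t=3,i=7
  ..#..|.  b4=0 t=0,i=4
  ...##|.  b3=0 t=3,i=0
  ...#.|#  b2=1 t=4,i=3
  ....#|.  b1=0 t=3,i=12
  .....|.  b0=0 t=4,i=0
  bits 10011101001110100111011100100100 = 2637854500

2637854500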